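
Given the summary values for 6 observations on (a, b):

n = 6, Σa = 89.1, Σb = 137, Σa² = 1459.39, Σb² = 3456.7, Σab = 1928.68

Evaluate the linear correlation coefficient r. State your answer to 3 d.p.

r = (nΣab − ΣaΣb) / √[(nΣa² − (Σa)²)(nΣb² − (Σb)²)]
Numerator: 6×1928.68 − 89.1×137 = -634.62
Denominator: √[(8756.34 − 7938.81)(20740.2 − 18769)] = √[817.53 × 1971.2] = 1269.4547
r = -634.62 / 1269.4547 ≈ -0.500

-0.500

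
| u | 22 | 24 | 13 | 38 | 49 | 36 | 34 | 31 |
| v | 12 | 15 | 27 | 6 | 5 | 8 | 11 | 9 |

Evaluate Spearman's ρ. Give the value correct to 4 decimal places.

-0.9524

Rank u: 2, 3, 1, 7, 8, 6, 5, 4
Rank v: 6, 7, 8, 2, 1, 3, 5, 4
d = rank(u) − rank(v): -4, -4, -7, 5, 7, 3, 0, 0; Σd² = 164
ρ = 1 − 6Σd² / [n(n²−1)] = 1 − 6×164 / (8×63) = 1 − 984/504 ≈ -0.9524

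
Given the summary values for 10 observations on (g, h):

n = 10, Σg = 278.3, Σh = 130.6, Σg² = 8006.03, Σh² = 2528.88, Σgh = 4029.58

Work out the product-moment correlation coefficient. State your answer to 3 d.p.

0.852

r = (nΣgh − ΣgΣh) / √[(nΣg² − (Σg)²)(nΣh² − (Σh)²)]
Numerator: 10×4029.58 − 278.3×130.6 = 3949.82
Denominator: √[(80060.3 − 77450.89)(25288.8 − 17056.36)] = √[2609.41 × 8232.44] = 4634.8475
r = 3949.82 / 4634.8475 ≈ 0.852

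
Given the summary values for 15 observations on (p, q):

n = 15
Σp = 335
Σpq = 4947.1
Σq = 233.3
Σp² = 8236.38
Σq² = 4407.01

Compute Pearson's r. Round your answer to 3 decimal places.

-0.343

r = (nΣpq − ΣpΣq) / √[(nΣp² − (Σp)²)(nΣq² − (Σq)²)]
Numerator: 15×4947.1 − 335×233.3 = -3949
Denominator: √[(123545.7 − 112225)(66105.15 − 54428.89)] = √[11320.7 × 11676.26] = 11497.1056
r = -3949 / 11497.1056 ≈ -0.343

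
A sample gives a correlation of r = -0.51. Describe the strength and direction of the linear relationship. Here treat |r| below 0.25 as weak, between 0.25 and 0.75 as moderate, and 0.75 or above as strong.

moderate negative

r = -0.51 < 0 so the relationship is negative.
|r| = 0.51, which falls in the moderate range.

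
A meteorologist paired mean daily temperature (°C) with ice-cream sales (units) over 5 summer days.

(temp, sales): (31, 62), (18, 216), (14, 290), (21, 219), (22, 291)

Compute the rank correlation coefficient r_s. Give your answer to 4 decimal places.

Rank temp: 5, 2, 1, 3, 4
Rank sales: 1, 2, 4, 3, 5
d = rank(temp) − rank(sales): 4, 0, -3, 0, -1; Σd² = 26
ρ = 1 − 6Σd² / [n(n²−1)] = 1 − 6×26 / (5×24) = 1 − 156/120 ≈ -0.3000

-0.3000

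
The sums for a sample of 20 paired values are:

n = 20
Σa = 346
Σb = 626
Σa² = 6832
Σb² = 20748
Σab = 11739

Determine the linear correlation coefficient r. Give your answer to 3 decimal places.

r = (nΣab − ΣaΣb) / √[(nΣa² − (Σa)²)(nΣb² − (Σb)²)]
Numerator: 20×11739 − 346×626 = 18184
Denominator: √[(136640 − 119716)(414960 − 391876)] = √[16924 × 23084] = 19765.4652
r = 18184 / 19765.4652 ≈ 0.920

0.920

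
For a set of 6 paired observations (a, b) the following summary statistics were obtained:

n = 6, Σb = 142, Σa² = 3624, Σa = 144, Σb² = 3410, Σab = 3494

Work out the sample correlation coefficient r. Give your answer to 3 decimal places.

r = (nΣab − ΣaΣb) / √[(nΣa² − (Σa)²)(nΣb² − (Σb)²)]
Numerator: 6×3494 − 144×142 = 516
Denominator: √[(21744 − 20736)(20460 − 20164)] = √[1008 × 296] = 546.2307
r = 516 / 546.2307 ≈ 0.945

0.945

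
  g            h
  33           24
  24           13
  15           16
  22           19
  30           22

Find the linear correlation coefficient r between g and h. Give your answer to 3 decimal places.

n = 5, Σg = 124, Σh = 94, Σg² = 3274, Σh² = 1846, Σgh = 2422
nΣgh − ΣgΣh = 12110 − 11656 = 454
nΣg² − (Σg)² = 16370 − 15376 = 994; nΣh² − (Σh)² = 9230 − 8836 = 394
r = 454 / √(994 × 394) = 454 / 625.8083 ≈ 0.725

0.725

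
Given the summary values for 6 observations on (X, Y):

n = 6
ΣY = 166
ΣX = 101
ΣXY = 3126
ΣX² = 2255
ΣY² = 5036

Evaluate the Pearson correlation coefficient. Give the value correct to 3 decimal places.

r = (nΣXY − ΣXΣY) / √[(nΣX² − (ΣX)²)(nΣY² − (ΣY)²)]
Numerator: 6×3126 − 101×166 = 1990
Denominator: √[(13530 − 10201)(30216 − 27556)] = √[3329 × 2660] = 2975.7587
r = 1990 / 2975.7587 ≈ 0.669

0.669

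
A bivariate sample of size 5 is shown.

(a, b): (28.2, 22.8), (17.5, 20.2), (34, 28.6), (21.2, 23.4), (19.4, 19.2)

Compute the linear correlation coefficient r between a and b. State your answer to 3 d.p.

0.891

n = 5, Σa = 120.3, Σb = 114.2, Σa² = 3083.29, Σb² = 2662.04, Σab = 2837.42
nΣab − ΣaΣb = 14187.1 − 13738.26 = 448.84
nΣa² − (Σa)² = 15416.45 − 14472.09 = 944.36; nΣb² − (Σb)² = 13310.2 − 13041.64 = 268.56
r = 448.84 / √(944.36 × 268.56) = 448.84 / 503.6043 ≈ 0.891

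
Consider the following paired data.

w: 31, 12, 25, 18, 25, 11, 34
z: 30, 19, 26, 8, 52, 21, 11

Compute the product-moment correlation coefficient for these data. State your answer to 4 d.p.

n = 7, Σw = 156, Σz = 167, Σw² = 3956, Σz² = 5267, Σwz = 3857
nΣwz − ΣwΣz = 26999 − 26052 = 947
nΣw² − (Σw)² = 27692 − 24336 = 3356; nΣz² − (Σz)² = 36869 − 27889 = 8980
r = 947 / √(3356 × 8980) = 947 / 5489.7067 ≈ 0.1725

0.1725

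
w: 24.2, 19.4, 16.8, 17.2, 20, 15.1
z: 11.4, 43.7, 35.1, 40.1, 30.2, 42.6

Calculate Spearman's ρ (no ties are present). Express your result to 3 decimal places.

Rank w: 6, 4, 2, 3, 5, 1
Rank z: 1, 6, 3, 4, 2, 5
d = rank(w) − rank(z): 5, -2, -1, -1, 3, -4; Σd² = 56
ρ = 1 − 6Σd² / [n(n²−1)] = 1 − 6×56 / (6×35) = 1 − 336/210 ≈ -0.600

-0.600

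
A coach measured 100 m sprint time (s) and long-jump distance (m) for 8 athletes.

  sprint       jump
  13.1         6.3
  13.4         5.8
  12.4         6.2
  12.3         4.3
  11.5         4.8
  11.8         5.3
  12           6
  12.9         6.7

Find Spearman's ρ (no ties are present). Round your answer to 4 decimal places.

Rank sprint: 7, 8, 5, 4, 1, 2, 3, 6
Rank jump: 7, 4, 6, 1, 2, 3, 5, 8
d = rank(sprint) − rank(jump): 0, 4, -1, 3, -1, -1, -2, -2; Σd² = 36
ρ = 1 − 6Σd² / [n(n²−1)] = 1 − 6×36 / (8×63) = 1 − 216/504 ≈ 0.5714

0.5714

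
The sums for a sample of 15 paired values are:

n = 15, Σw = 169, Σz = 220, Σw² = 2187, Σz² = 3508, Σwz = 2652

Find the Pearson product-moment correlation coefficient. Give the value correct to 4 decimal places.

0.6144

r = (nΣwz − ΣwΣz) / √[(nΣw² − (Σw)²)(nΣz² − (Σz)²)]
Numerator: 15×2652 − 169×220 = 2600
Denominator: √[(32805 − 28561)(52620 − 48400)] = √[4244 × 4220] = 4231.9830
r = 2600 / 4231.9830 ≈ 0.6144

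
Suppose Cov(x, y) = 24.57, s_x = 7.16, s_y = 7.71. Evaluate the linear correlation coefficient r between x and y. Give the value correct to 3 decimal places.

0.445

r = Cov(x,y) / (s_x · s_y) = 24.57 / (7.16 × 7.71)
  = 24.57 / 55.2036 ≈ 0.445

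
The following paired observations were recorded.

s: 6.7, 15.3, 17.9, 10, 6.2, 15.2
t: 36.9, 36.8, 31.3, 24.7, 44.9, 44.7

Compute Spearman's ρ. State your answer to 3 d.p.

Rank s: 2, 5, 6, 3, 1, 4
Rank t: 4, 3, 2, 1, 6, 5
d = rank(s) − rank(t): -2, 2, 4, 2, -5, -1; Σd² = 54
ρ = 1 − 6Σd² / [n(n²−1)] = 1 − 6×54 / (6×35) = 1 − 324/210 ≈ -0.543

-0.543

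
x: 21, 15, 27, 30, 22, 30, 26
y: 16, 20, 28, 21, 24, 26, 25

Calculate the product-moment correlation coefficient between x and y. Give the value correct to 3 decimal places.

n = 7, Σx = 171, Σy = 160, Σx² = 4355, Σy² = 3758, Σxy = 3980
nΣxy − ΣxΣy = 27860 − 27360 = 500
nΣx² − (Σx)² = 30485 − 29241 = 1244; nΣy² − (Σy)² = 26306 − 25600 = 706
r = 500 / √(1244 × 706) = 500 / 937.1574 ≈ 0.534

0.534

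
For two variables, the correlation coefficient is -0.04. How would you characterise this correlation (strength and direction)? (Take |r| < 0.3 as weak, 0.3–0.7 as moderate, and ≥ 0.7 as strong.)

weak negative

r = -0.04 < 0 so the relationship is negative.
|r| = 0.04, which falls in the weak range.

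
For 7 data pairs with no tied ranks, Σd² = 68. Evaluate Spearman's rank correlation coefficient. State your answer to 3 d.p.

-0.214

ρ = 1 − 6Σd² / [n(n²−1)] = 1 − 6×68 / (7×48)
  = 1 − 408/336 = 1 − 1.2143 ≈ -0.214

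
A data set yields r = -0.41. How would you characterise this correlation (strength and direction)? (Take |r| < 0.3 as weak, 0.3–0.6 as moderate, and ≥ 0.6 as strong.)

r = -0.41 < 0 so the relationship is negative.
|r| = 0.41, which falls in the moderate range.

moderate negative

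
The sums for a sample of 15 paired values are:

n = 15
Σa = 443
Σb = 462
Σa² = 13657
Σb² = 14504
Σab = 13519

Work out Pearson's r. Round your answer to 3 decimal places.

-0.316

r = (nΣab − ΣaΣb) / √[(nΣa² − (Σa)²)(nΣb² − (Σb)²)]
Numerator: 15×13519 − 443×462 = -1881
Denominator: √[(204855 − 196249)(217560 − 213444)] = √[8606 × 4116] = 5951.6633
r = -1881 / 5951.6633 ≈ -0.316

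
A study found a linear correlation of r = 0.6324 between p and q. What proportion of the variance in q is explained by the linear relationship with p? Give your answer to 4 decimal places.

r² = (0.6324)² = 0.3999

0.3999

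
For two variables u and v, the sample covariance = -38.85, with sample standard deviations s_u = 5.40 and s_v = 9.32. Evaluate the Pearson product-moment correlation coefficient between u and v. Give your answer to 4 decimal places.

-0.7719

r = Cov(u,v) / (s_u · s_v) = -38.85 / (5.40 × 9.32)
  = -38.85 / 50.3280 ≈ -0.7719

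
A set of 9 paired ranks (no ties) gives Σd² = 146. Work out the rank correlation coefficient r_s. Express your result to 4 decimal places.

ρ = 1 − 6Σd² / [n(n²−1)] = 1 − 6×146 / (9×80)
  = 1 − 876/720 = 1 − 1.21667 ≈ -0.2167

-0.2167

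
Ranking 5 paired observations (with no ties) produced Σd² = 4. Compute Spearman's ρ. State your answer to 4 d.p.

ρ = 1 − 6Σd² / [n(n²−1)] = 1 − 6×4 / (5×24)
  = 1 − 24/120 = 1 − 0.20000 ≈ 0.8000

0.8000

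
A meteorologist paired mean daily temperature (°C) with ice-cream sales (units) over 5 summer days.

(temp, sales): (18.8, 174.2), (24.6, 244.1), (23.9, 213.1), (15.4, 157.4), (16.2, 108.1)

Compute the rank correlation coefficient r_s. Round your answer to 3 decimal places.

Rank temp: 3, 5, 4, 1, 2
Rank sales: 3, 5, 4, 2, 1
d = rank(temp) − rank(sales): 0, 0, 0, -1, 1; Σd² = 2
ρ = 1 − 6Σd² / [n(n²−1)] = 1 − 6×2 / (5×24) = 1 − 12/120 ≈ 0.900

0.900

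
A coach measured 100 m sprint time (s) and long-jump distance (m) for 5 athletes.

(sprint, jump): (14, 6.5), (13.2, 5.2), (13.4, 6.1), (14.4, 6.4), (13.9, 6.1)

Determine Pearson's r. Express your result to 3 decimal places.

n = 5, Σx = 68.9, Σy = 30.3, Σx² = 950.37, Σy² = 184.67, Σxy = 418.33
nΣxy − ΣxΣy = 2091.65 − 2087.67 = 3.98
nΣx² − (Σx)² = 4751.85 − 4747.21 = 4.64; nΣy² − (Σy)² = 923.35 − 918.09 = 5.26
r = 3.98 / √(4.64 × 5.26) = 3.98 / 4.9403 ≈ 0.806

0.806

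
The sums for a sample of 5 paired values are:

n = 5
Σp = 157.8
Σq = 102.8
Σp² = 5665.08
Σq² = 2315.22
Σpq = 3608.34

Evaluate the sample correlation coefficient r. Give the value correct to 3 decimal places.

0.979

r = (nΣpq − ΣpΣq) / √[(nΣp² − (Σp)²)(nΣq² − (Σq)²)]
Numerator: 5×3608.34 − 157.8×102.8 = 1819.86
Denominator: √[(28325.4 − 24900.84)(11576.1 − 10567.84)] = √[3424.56 × 1008.26] = 1858.1838
r = 1819.86 / 1858.1838 ≈ 0.979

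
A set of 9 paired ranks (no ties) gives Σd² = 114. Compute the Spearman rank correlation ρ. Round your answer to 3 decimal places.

ρ = 1 − 6Σd² / [n(n²−1)] = 1 − 6×114 / (9×80)
  = 1 − 684/720 = 1 − 0.9500 ≈ 0.050

0.050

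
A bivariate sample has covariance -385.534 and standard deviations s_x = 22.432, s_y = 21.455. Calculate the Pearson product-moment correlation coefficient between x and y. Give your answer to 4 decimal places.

r = Cov(x,y) / (s_x · s_y) = -385.534 / (22.432 × 21.455)
  = -385.534 / 481.2786 ≈ -0.8011

-0.8011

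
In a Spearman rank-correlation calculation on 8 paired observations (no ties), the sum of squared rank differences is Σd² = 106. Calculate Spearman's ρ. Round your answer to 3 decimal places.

-0.262

ρ = 1 − 6Σd² / [n(n²−1)] = 1 − 6×106 / (8×63)
  = 1 − 636/504 = 1 − 1.2619 ≈ -0.262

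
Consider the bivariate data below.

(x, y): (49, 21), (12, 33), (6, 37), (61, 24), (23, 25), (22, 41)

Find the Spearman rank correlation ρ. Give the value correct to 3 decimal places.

Rank x: 5, 2, 1, 6, 4, 3
Rank y: 1, 4, 5, 2, 3, 6
d = rank(x) − rank(y): 4, -2, -4, 4, 1, -3; Σd² = 62
ρ = 1 − 6Σd² / [n(n²−1)] = 1 − 6×62 / (6×35) = 1 − 372/210 ≈ -0.771

-0.771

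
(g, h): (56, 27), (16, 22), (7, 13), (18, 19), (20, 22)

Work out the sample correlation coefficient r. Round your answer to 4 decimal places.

0.8434

n = 5, Σg = 117, Σh = 103, Σg² = 4165, Σh² = 2227, Σgh = 2737
nΣgh − ΣgΣh = 13685 − 12051 = 1634
nΣg² − (Σg)² = 20825 − 13689 = 7136; nΣh² − (Σh)² = 11135 − 10609 = 526
r = 1634 / √(7136 × 526) = 1634 / 1937.4044 ≈ 0.8434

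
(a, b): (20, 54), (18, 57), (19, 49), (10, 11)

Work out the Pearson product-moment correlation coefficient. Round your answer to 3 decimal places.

n = 4, Σa = 67, Σb = 171, Σa² = 1185, Σb² = 8687, Σab = 3147
nΣab − ΣaΣb = 12588 − 11457 = 1131
nΣa² − (Σa)² = 4740 − 4489 = 251; nΣb² − (Σb)² = 34748 − 29241 = 5507
r = 1131 / √(251 × 5507) = 1131 / 1175.6943 ≈ 0.962

0.962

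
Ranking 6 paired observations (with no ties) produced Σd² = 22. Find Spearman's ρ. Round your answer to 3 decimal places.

ρ = 1 − 6Σd² / [n(n²−1)] = 1 − 6×22 / (6×35)
  = 1 − 132/210 = 1 − 0.6286 ≈ 0.371

0.371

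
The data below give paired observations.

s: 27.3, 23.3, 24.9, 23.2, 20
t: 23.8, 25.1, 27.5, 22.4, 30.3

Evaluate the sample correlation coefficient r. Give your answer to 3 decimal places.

n = 5, Σs = 118.7, Σt = 129.1, Σs² = 2846.43, Σt² = 3372.55, Σst = 3045
nΣst − ΣsΣt = 15225 − 15324.17 = -99.17
nΣs² − (Σs)² = 14232.15 − 14089.69 = 142.46; nΣt² − (Σt)² = 16862.75 − 16666.81 = 195.94
r = -99.17 / √(142.46 × 195.94) = -99.17 / 167.0737 ≈ -0.594

-0.594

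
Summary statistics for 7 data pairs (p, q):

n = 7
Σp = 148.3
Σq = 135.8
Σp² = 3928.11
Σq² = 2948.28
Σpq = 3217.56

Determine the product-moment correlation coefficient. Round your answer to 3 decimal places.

0.686

r = (nΣpq − ΣpΣq) / √[(nΣp² − (Σp)²)(nΣq² − (Σq)²)]
Numerator: 7×3217.56 − 148.3×135.8 = 2383.78
Denominator: √[(27496.77 − 21992.89)(20637.96 − 18441.64)] = √[5503.88 × 2196.32] = 3476.8206
r = 2383.78 / 3476.8206 ≈ 0.686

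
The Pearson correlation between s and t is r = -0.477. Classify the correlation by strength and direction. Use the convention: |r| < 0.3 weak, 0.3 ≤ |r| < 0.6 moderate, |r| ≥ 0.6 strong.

r = -0.477 < 0 so the relationship is negative.
|r| = 0.477, which falls in the moderate range.

moderate negative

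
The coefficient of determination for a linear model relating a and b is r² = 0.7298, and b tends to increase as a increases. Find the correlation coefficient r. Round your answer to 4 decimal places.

|r| = √0.7298 = 0.8543
The association is positive, so r = 0.8543.

0.8543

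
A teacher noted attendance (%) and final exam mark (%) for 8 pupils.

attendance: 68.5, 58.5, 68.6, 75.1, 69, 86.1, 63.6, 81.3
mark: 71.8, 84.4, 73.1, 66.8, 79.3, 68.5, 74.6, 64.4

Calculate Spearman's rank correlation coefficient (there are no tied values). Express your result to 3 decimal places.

-0.762

Rank attendance: 3, 1, 4, 6, 5, 8, 2, 7
Rank mark: 4, 8, 5, 2, 7, 3, 6, 1
d = rank(attendance) − rank(mark): -1, -7, -1, 4, -2, 5, -4, 6; Σd² = 148
ρ = 1 − 6Σd² / [n(n²−1)] = 1 − 6×148 / (8×63) = 1 − 888/504 ≈ -0.762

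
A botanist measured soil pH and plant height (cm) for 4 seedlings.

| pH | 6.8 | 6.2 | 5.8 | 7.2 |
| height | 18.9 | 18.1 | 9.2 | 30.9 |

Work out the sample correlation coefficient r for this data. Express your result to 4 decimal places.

0.9283

n = 4, Σx = 26, Σy = 77.1, Σx² = 170.16, Σy² = 1724.27, Σxy = 516.58
nΣxy − ΣxΣy = 2066.32 − 2004.6 = 61.72
nΣx² − (Σx)² = 680.64 − 676 = 4.64; nΣy² − (Σy)² = 6897.08 − 5944.41 = 952.67
r = 61.72 / √(4.64 × 952.67) = 61.72 / 66.4860 ≈ 0.9283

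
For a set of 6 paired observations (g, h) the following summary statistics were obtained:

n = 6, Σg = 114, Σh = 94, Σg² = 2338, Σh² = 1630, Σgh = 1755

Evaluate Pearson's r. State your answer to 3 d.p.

r = (nΣgh − ΣgΣh) / √[(nΣg² − (Σg)²)(nΣh² − (Σh)²)]
Numerator: 6×1755 − 114×94 = -186
Denominator: √[(14028 − 12996)(9780 − 8836)] = √[1032 × 944] = 987.0198
r = -186 / 987.0198 ≈ -0.188

-0.188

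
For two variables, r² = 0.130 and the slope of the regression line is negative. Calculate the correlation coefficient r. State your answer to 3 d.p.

|r| = √0.130 = 0.361
The association is negative, so r = −0.361.

-0.361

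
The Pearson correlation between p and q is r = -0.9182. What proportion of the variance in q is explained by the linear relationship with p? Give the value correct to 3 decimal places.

r² = (-0.9182)² = 0.843

0.843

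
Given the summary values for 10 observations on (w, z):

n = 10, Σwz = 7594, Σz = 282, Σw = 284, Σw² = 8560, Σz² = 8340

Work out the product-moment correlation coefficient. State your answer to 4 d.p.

r = (nΣwz − ΣwΣz) / √[(nΣw² − (Σw)²)(nΣz² − (Σz)²)]
Numerator: 10×7594 − 284×282 = -4148
Denominator: √[(85600 − 80656)(83400 − 79524)] = √[4944 × 3876] = 4377.5500
r = -4148 / 4377.5500 ≈ -0.9476

-0.9476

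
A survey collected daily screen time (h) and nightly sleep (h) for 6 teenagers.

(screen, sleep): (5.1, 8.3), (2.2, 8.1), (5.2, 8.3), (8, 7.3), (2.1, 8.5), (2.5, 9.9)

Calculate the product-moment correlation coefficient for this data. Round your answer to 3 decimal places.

n = 6, Σx = 25.1, Σy = 50.4, Σx² = 132.55, Σy² = 426.94, Σxy = 204.31
nΣxy − ΣxΣy = 1225.86 − 1265.04 = -39.18
nΣx² − (Σx)² = 795.3 − 630.01 = 165.29; nΣy² − (Σy)² = 2561.64 − 2540.16 = 21.48
r = -39.18 / √(165.29 × 21.48) = -39.18 / 59.5855 ≈ -0.658

-0.658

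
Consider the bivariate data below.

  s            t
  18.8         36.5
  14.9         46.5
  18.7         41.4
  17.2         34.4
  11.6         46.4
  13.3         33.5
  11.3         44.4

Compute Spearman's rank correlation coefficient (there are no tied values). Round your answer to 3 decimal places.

-0.321

Rank s: 7, 4, 6, 5, 2, 3, 1
Rank t: 3, 7, 4, 2, 6, 1, 5
d = rank(s) − rank(t): 4, -3, 2, 3, -4, 2, -4; Σd² = 74
ρ = 1 − 6Σd² / [n(n²−1)] = 1 − 6×74 / (7×48) = 1 − 444/336 ≈ -0.321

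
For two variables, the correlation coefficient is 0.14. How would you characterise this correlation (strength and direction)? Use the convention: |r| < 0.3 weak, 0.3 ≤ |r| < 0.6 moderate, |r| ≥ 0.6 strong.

r = 0.14 > 0 so the relationship is positive.
|r| = 0.14, which falls in the weak range.

weak positive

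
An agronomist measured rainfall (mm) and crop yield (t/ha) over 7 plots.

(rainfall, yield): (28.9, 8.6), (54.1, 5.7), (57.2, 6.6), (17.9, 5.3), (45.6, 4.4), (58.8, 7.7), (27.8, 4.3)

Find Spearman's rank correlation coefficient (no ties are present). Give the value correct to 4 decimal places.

Rank rainfall: 3, 5, 6, 1, 4, 7, 2
Rank yield: 7, 4, 5, 3, 2, 6, 1
d = rank(rainfall) − rank(yield): -4, 1, 1, -2, 2, 1, 1; Σd² = 28
ρ = 1 − 6Σd² / [n(n²−1)] = 1 − 6×28 / (7×48) = 1 − 168/336 ≈ 0.5000

0.5000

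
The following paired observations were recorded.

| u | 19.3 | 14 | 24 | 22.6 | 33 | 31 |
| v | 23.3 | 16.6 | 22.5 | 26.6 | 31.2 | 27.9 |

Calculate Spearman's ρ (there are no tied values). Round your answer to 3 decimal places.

0.829

Rank u: 2, 1, 4, 3, 6, 5
Rank v: 3, 1, 2, 4, 6, 5
d = rank(u) − rank(v): -1, 0, 2, -1, 0, 0; Σd² = 6
ρ = 1 − 6Σd² / [n(n²−1)] = 1 − 6×6 / (6×35) = 1 − 36/210 ≈ 0.829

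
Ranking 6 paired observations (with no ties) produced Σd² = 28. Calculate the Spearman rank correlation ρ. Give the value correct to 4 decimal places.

ρ = 1 − 6Σd² / [n(n²−1)] = 1 − 6×28 / (6×35)
  = 1 − 168/210 = 1 − 0.80000 ≈ 0.2000

0.2000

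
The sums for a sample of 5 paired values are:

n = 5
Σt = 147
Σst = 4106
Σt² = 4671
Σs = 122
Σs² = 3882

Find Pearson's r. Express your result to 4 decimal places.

0.9235

r = (nΣst − ΣsΣt) / √[(nΣs² − (Σs)²)(nΣt² − (Σt)²)]
Numerator: 5×4106 − 122×147 = 2596
Denominator: √[(19410 − 14884)(23355 − 21609)] = √[4526 × 1746] = 2811.1201
r = 2596 / 2811.1201 ≈ 0.9235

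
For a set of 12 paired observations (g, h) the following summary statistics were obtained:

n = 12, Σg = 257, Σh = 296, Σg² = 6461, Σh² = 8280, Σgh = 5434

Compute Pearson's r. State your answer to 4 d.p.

r = (nΣgh − ΣgΣh) / √[(nΣg² − (Σg)²)(nΣh² − (Σh)²)]
Numerator: 12×5434 − 257×296 = -10864
Denominator: √[(77532 − 66049)(99360 − 87616)] = √[11483 × 11744] = 11612.7668
r = -10864 / 11612.7668 ≈ -0.9355

-0.9355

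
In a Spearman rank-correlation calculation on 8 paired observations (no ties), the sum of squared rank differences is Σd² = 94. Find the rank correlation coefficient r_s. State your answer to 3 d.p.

ρ = 1 − 6Σd² / [n(n²−1)] = 1 − 6×94 / (8×63)
  = 1 − 564/504 = 1 − 1.1190 ≈ -0.119

-0.119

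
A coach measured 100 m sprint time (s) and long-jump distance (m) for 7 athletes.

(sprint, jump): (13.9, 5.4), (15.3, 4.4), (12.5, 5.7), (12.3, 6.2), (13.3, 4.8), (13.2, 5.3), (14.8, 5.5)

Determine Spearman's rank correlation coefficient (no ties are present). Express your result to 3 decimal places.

Rank sprint: 5, 7, 2, 1, 4, 3, 6
Rank jump: 4, 1, 6, 7, 2, 3, 5
d = rank(sprint) − rank(jump): 1, 6, -4, -6, 2, 0, 1; Σd² = 94
ρ = 1 − 6Σd² / [n(n²−1)] = 1 − 6×94 / (7×48) = 1 − 564/336 ≈ -0.679

-0.679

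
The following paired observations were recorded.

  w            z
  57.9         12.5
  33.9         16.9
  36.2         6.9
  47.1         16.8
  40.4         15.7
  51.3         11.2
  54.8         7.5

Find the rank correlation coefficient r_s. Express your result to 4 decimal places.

-0.3214

Rank w: 7, 1, 2, 4, 3, 5, 6
Rank z: 4, 7, 1, 6, 5, 3, 2
d = rank(w) − rank(z): 3, -6, 1, -2, -2, 2, 4; Σd² = 74
ρ = 1 − 6Σd² / [n(n²−1)] = 1 − 6×74 / (7×48) = 1 − 444/336 ≈ -0.3214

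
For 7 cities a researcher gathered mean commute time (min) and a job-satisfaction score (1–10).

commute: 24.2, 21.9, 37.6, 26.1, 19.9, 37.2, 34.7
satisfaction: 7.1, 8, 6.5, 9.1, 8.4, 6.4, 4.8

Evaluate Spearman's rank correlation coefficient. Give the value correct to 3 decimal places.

Rank commute: 3, 2, 7, 4, 1, 6, 5
Rank satisfaction: 4, 5, 3, 7, 6, 2, 1
d = rank(commute) − rank(satisfaction): -1, -3, 4, -3, -5, 4, 4; Σd² = 92
ρ = 1 − 6Σd² / [n(n²−1)] = 1 − 6×92 / (7×48) = 1 − 552/336 ≈ -0.643

-0.643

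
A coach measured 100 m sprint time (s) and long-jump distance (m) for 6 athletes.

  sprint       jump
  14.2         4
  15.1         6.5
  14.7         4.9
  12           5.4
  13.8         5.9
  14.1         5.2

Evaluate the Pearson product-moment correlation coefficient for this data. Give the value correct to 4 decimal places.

n = 6, Σx = 83.9, Σy = 31.9, Σx² = 1178.99, Σy² = 173.27, Σxy = 446.52
nΣxy − ΣxΣy = 2679.12 − 2676.41 = 2.71
nΣx² − (Σx)² = 7073.94 − 7039.21 = 34.73; nΣy² − (Σy)² = 1039.62 − 1017.61 = 22.01
r = 2.71 / √(34.73 × 22.01) = 2.71 / 27.6479 ≈ 0.0980

0.0980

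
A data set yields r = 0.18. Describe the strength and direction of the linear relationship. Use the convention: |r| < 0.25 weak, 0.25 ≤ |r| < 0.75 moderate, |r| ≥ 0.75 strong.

r = 0.18 > 0 so the relationship is positive.
|r| = 0.18, which falls in the weak range.

weak positive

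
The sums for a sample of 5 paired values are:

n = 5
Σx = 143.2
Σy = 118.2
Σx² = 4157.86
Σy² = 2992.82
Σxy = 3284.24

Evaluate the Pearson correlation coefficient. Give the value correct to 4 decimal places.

-0.9527

r = (nΣxy − ΣxΣy) / √[(nΣx² − (Σx)²)(nΣy² − (Σy)²)]
Numerator: 5×3284.24 − 143.2×118.2 = -505.04
Denominator: √[(20789.3 − 20506.24)(14964.1 − 13971.24)] = √[283.06 × 992.86] = 530.1311
r = -505.04 / 530.1311 ≈ -0.9527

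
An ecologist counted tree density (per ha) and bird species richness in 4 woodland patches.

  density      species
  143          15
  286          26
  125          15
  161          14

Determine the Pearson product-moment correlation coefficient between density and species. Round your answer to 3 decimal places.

0.962

n = 4, Σx = 715, Σy = 70, Σx² = 143791, Σy² = 1322, Σxy = 13710
nΣxy − ΣxΣy = 54840 − 50050 = 4790
nΣx² − (Σx)² = 575164 − 511225 = 63939; nΣy² − (Σy)² = 5288 − 4900 = 388
r = 4790 / √(63939 × 388) = 4790 / 4980.7963 ≈ 0.962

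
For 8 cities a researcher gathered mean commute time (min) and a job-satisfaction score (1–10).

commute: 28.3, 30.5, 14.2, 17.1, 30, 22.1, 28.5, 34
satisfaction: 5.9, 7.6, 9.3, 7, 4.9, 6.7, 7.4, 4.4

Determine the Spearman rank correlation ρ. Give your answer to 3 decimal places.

Rank commute: 4, 7, 1, 2, 6, 3, 5, 8
Rank satisfaction: 3, 7, 8, 5, 2, 4, 6, 1
d = rank(commute) − rank(satisfaction): 1, 0, -7, -3, 4, -1, -1, 7; Σd² = 126
ρ = 1 − 6Σd² / [n(n²−1)] = 1 − 6×126 / (8×63) = 1 − 756/504 ≈ -0.500

-0.500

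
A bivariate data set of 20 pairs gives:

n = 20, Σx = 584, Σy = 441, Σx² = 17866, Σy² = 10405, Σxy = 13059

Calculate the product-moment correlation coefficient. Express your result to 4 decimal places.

0.2443

r = (nΣxy − ΣxΣy) / √[(nΣx² − (Σx)²)(nΣy² − (Σy)²)]
Numerator: 20×13059 − 584×441 = 3636
Denominator: √[(357320 − 341056)(208100 − 194481)] = √[16264 × 13619] = 14882.8564
r = 3636 / 14882.8564 ≈ 0.2443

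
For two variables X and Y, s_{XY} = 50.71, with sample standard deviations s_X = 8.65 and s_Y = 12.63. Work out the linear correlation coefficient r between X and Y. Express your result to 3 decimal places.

r = Cov(X,Y) / (s_X · s_Y) = 50.71 / (8.65 × 12.63)
  = 50.71 / 109.2495 ≈ 0.464

0.464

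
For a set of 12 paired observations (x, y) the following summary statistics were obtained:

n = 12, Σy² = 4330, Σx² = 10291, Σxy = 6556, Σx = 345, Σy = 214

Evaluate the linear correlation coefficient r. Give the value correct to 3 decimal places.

r = (nΣxy − ΣxΣy) / √[(nΣx² − (Σx)²)(nΣy² − (Σy)²)]
Numerator: 12×6556 − 345×214 = 4842
Denominator: √[(123492 − 119025)(51960 − 45796)] = √[4467 × 6164] = 5247.3410
r = 4842 / 5247.3410 ≈ 0.923

0.923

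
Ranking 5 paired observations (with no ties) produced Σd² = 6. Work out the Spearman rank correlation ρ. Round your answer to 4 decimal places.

ρ = 1 − 6Σd² / [n(n²−1)] = 1 − 6×6 / (5×24)
  = 1 − 36/120 = 1 − 0.30000 ≈ 0.7000

0.7000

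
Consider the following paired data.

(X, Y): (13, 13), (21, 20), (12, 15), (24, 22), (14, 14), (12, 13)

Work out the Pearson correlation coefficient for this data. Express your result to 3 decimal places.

0.969

n = 6, ΣX = 96, ΣY = 97, ΣX² = 1670, ΣY² = 1643, ΣXY = 1649
nΣXY − ΣXΣY = 9894 − 9312 = 582
nΣX² − (ΣX)² = 10020 − 9216 = 804; nΣY² − (ΣY)² = 9858 − 9409 = 449
r = 582 / √(804 × 449) = 582 / 600.8294 ≈ 0.969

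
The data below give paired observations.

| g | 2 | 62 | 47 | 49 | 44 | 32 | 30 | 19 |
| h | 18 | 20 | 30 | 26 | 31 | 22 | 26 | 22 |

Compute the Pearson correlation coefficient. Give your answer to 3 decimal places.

0.451

n = 8, Σg = 285, Σh = 195, Σg² = 12679, Σh² = 4905, Σgh = 7226
nΣgh − ΣgΣh = 57808 − 55575 = 2233
nΣg² − (Σg)² = 101432 − 81225 = 20207; nΣh² − (Σh)² = 39240 − 38025 = 1215
r = 2233 / √(20207 × 1215) = 2233 / 4954.9475 ≈ 0.451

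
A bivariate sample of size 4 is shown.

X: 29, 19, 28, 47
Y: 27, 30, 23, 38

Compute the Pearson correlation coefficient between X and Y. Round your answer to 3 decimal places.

0.691

n = 4, ΣX = 123, ΣY = 118, ΣX² = 4195, ΣY² = 3602, ΣXY = 3783
nΣXY − ΣXΣY = 15132 − 14514 = 618
nΣX² − (ΣX)² = 16780 − 15129 = 1651; nΣY² − (ΣY)² = 14408 − 13924 = 484
r = 618 / √(1651 × 484) = 618 / 893.9150 ≈ 0.691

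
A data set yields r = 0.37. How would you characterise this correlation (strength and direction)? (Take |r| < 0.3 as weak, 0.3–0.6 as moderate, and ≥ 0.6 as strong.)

r = 0.37 > 0 so the relationship is positive.
|r| = 0.37, which falls in the moderate range.

moderate positive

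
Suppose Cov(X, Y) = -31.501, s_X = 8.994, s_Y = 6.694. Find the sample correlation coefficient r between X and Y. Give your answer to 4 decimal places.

r = Cov(X,Y) / (s_X · s_Y) = -31.501 / (8.994 × 6.694)
  = -31.501 / 60.2058 ≈ -0.5232

-0.5232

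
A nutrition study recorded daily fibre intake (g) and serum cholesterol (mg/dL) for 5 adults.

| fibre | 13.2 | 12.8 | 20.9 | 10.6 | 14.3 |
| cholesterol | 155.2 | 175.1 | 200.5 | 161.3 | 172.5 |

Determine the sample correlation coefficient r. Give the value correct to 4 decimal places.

0.8885

n = 5, Σx = 71.8, Σy = 864.6, Σx² = 1091.74, Σy² = 150721.24, Σxy = 12656.9
nΣxy − ΣxΣy = 63284.5 − 62078.28 = 1206.22
nΣx² − (Σx)² = 5458.7 − 5155.24 = 303.46; nΣy² − (Σy)² = 753606.2 − 747533.16 = 6073.04
r = 1206.22 / √(303.46 × 6073.04) = 1206.22 / 1357.5436 ≈ 0.8885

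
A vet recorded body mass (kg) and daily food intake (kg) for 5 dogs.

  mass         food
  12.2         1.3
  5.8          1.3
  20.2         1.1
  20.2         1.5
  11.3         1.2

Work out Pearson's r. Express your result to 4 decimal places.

0.0716

n = 5, Σx = 69.7, Σy = 6.4, Σx² = 1126.25, Σy² = 8.28, Σxy = 89.48
nΣxy − ΣxΣy = 447.4 − 446.08 = 1.32
nΣx² − (Σx)² = 5631.25 − 4858.09 = 773.16; nΣy² − (Σy)² = 41.4 − 40.96 = 0.44
r = 1.32 / √(773.16 × 0.44) = 1.32 / 18.4443 ≈ 0.0716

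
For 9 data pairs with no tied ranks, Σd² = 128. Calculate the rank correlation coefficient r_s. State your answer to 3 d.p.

-0.067

ρ = 1 − 6Σd² / [n(n²−1)] = 1 − 6×128 / (9×80)
  = 1 − 768/720 = 1 − 1.0667 ≈ -0.067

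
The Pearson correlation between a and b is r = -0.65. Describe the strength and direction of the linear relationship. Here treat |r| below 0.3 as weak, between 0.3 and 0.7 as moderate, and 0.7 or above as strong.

moderate negative

r = -0.65 < 0 so the relationship is negative.
|r| = 0.65, which falls in the moderate range.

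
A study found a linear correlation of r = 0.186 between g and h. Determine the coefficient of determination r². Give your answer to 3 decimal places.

r² = (0.186)² = 0.035

0.035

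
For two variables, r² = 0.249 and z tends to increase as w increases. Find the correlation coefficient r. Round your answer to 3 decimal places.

0.499

|r| = √0.249 = 0.499
The association is positive, so r = 0.499.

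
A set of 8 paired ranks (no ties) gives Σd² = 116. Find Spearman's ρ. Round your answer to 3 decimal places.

ρ = 1 − 6Σd² / [n(n²−1)] = 1 − 6×116 / (8×63)
  = 1 − 696/504 = 1 − 1.3810 ≈ -0.381

-0.381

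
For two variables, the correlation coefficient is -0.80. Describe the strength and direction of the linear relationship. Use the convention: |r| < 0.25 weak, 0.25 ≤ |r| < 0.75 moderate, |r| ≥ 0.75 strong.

r = -0.80 < 0 so the relationship is negative.
|r| = 0.80, which falls in the strong range.

strong negative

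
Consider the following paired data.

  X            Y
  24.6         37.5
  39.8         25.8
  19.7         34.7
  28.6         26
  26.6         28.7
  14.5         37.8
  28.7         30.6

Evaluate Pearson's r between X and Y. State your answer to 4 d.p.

-0.8118

n = 7, ΣX = 182.5, ΣY = 221.1, ΣX² = 5136.75, ΣY² = 7140.87, ΣXY = 5566.27
nΣXY − ΣXΣY = 38963.89 − 40350.75 = -1386.86
nΣX² − (ΣX)² = 35957.25 − 33306.25 = 2651; nΣY² − (ΣY)² = 49986.09 − 48885.21 = 1100.88
r = -1386.86 / √(2651 × 1100.88) = -1386.86 / 1708.3421 ≈ -0.8118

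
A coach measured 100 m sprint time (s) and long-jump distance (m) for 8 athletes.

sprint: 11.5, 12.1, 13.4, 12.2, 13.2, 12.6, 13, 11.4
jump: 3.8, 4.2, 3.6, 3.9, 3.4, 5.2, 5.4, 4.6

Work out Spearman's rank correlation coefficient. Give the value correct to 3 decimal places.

Rank sprint: 2, 3, 8, 4, 7, 5, 6, 1
Rank jump: 3, 5, 2, 4, 1, 7, 8, 6
d = rank(sprint) − rank(jump): -1, -2, 6, 0, 6, -2, -2, -5; Σd² = 110
ρ = 1 − 6Σd² / [n(n²−1)] = 1 − 6×110 / (8×63) = 1 − 660/504 ≈ -0.310

-0.310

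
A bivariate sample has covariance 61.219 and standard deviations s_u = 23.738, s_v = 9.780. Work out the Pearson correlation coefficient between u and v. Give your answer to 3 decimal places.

0.264

r = Cov(u,v) / (s_u · s_v) = 61.219 / (23.738 × 9.780)
  = 61.219 / 232.1576 ≈ 0.264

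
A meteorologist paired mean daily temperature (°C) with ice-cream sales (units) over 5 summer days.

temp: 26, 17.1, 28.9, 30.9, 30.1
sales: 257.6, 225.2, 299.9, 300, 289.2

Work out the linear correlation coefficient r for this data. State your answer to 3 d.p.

n = 5, Σx = 133, Σy = 1371.9, Σx² = 3664.44, Σy² = 380649.45, Σxy = 37190.55
nΣxy − ΣxΣy = 185952.75 − 182462.7 = 3490.05
nΣx² − (Σx)² = 18322.2 − 17689 = 633.2; nΣy² − (Σy)² = 1903247.25 − 1882109.61 = 21137.64
r = 3490.05 / √(633.2 × 21137.64) = 3490.05 / 3658.4633 ≈ 0.954

0.954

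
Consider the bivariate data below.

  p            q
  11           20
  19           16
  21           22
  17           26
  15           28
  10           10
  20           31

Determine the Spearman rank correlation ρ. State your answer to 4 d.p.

0.4643

Rank p: 2, 5, 7, 4, 3, 1, 6
Rank q: 3, 2, 4, 5, 6, 1, 7
d = rank(p) − rank(q): -1, 3, 3, -1, -3, 0, -1; Σd² = 30
ρ = 1 − 6Σd² / [n(n²−1)] = 1 − 6×30 / (7×48) = 1 − 180/336 ≈ 0.4643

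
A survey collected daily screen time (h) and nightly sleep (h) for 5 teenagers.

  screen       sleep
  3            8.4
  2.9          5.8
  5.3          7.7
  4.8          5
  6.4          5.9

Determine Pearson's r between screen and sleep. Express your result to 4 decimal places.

-0.2729

n = 5, Σx = 22.4, Σy = 32.8, Σx² = 109.5, Σy² = 223.3, Σxy = 144.59
nΣxy − ΣxΣy = 722.95 − 734.72 = -11.77
nΣx² − (Σx)² = 547.5 − 501.76 = 45.74; nΣy² − (Σy)² = 1116.5 − 1075.84 = 40.66
r = -11.77 / √(45.74 × 40.66) = -11.77 / 43.1253 ≈ -0.2729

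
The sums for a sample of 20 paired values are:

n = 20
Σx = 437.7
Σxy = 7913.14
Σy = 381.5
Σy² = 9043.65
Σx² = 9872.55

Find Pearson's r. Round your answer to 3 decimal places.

r = (nΣxy − ΣxΣy) / √[(nΣx² − (Σx)²)(nΣy² − (Σy)²)]
Numerator: 20×7913.14 − 437.7×381.5 = -8719.75
Denominator: √[(197451 − 191581.29)(180873 − 145542.25)] = √[5869.71 × 35330.75] = 14400.7381
r = -8719.75 / 14400.7381 ≈ -0.606

-0.606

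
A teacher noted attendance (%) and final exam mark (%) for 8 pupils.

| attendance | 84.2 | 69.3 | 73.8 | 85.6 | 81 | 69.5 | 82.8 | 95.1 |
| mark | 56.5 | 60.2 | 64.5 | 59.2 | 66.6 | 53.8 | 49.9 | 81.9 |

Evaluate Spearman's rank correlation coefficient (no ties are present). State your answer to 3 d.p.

Rank attendance: 6, 1, 3, 7, 4, 2, 5, 8
Rank mark: 3, 5, 6, 4, 7, 2, 1, 8
d = rank(attendance) − rank(mark): 3, -4, -3, 3, -3, 0, 4, 0; Σd² = 68
ρ = 1 − 6Σd² / [n(n²−1)] = 1 − 6×68 / (8×63) = 1 − 408/504 ≈ 0.190

0.190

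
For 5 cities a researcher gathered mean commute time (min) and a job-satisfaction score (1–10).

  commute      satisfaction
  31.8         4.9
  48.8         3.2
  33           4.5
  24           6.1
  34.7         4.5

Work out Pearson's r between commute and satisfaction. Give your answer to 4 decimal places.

-0.9745

n = 5, Σx = 172.3, Σy = 23.2, Σx² = 6261.77, Σy² = 111.96, Σxy = 763.03
nΣxy − ΣxΣy = 3815.15 − 3997.36 = -182.21
nΣx² − (Σx)² = 31308.85 − 29687.29 = 1621.56; nΣy² − (Σy)² = 559.8 − 538.24 = 21.56
r = -182.21 / √(1621.56 × 21.56) = -182.21 / 186.9782 ≈ -0.9745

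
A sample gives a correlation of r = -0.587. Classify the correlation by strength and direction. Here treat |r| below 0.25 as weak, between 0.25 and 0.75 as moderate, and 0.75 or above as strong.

r = -0.587 < 0 so the relationship is negative.
|r| = 0.587, which falls in the moderate range.

moderate negative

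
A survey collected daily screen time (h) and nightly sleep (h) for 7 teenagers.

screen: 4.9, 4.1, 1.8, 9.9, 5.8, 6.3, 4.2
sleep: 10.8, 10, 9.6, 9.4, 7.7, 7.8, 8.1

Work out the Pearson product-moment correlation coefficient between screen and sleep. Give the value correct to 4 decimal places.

n = 7, Σx = 37, Σy = 63.4, Σx² = 233.04, Σy² = 582.9, Σxy = 332.08
nΣxy − ΣxΣy = 2324.56 − 2345.8 = -21.24
nΣx² − (Σx)² = 1631.28 − 1369 = 262.28; nΣy² − (Σy)² = 4080.3 − 4019.56 = 60.74
r = -21.24 / √(262.28 × 60.74) = -21.24 / 126.2176 ≈ -0.1683

-0.1683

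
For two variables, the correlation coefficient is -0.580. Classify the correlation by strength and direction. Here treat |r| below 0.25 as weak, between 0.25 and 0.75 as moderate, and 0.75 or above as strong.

r = -0.580 < 0 so the relationship is negative.
|r| = 0.580, which falls in the moderate range.

moderate negative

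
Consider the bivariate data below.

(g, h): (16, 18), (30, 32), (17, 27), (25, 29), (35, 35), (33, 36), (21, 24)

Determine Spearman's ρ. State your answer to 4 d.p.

0.9286

Rank g: 1, 5, 2, 4, 7, 6, 3
Rank h: 1, 5, 3, 4, 6, 7, 2
d = rank(g) − rank(h): 0, 0, -1, 0, 1, -1, 1; Σd² = 4
ρ = 1 − 6Σd² / [n(n²−1)] = 1 − 6×4 / (7×48) = 1 − 24/336 ≈ 0.9286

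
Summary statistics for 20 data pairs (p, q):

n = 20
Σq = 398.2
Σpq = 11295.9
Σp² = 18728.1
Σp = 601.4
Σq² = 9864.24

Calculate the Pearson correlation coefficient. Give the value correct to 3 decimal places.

r = (nΣpq − ΣpΣq) / √[(nΣp² − (Σp)²)(nΣq² − (Σq)²)]
Numerator: 20×11295.9 − 601.4×398.2 = -13559.48
Denominator: √[(374562 − 361681.96)(197284.8 − 158563.24)] = √[12880.04 × 38721.56] = 22332.3810
r = -13559.48 / 22332.3810 ≈ -0.607

-0.607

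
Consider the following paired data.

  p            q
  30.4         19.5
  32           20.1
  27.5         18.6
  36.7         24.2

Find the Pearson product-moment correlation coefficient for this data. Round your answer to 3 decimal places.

0.968

n = 4, Σp = 126.6, Σq = 82.4, Σp² = 4051.3, Σq² = 1715.86, Σpq = 2635.64
nΣpq − ΣpΣq = 10542.56 − 10431.84 = 110.72
nΣp² − (Σp)² = 16205.2 − 16027.56 = 177.64; nΣq² − (Σq)² = 6863.44 − 6789.76 = 73.68
r = 110.72 / √(177.64 × 73.68) = 110.72 / 114.4050 ≈ 0.968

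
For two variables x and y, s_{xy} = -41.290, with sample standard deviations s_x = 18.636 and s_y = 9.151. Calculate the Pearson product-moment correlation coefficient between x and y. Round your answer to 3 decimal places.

r = Cov(x,y) / (s_x · s_y) = -41.290 / (18.636 × 9.151)
  = -41.290 / 170.5380 ≈ -0.242

-0.242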